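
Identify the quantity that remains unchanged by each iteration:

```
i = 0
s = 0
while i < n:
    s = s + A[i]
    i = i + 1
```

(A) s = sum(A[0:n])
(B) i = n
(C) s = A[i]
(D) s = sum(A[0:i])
D

A loop invariant must hold before the first iteration and be re-established by every execution of the body.

(D) s = sum(A[0:i]): Initially i = 0 and s = 0 = sum of the empty slice A[0:0]. If s = sum(A[0:i]) holds at the top of an iteration, the body sets s to sum(A[0:i]) + A[i] = sum(A[0:i+1]) and then i to i+1, so s = sum(A[0:i]) holds again. At exit i = n, giving s = sum(A[0:n]).

The other options fail:
(A) s = sum(A[0:n]): false before the loop (s = 0, not the full sum) -- it only becomes true at exit.
(B) i = n: false initially (i = 0); it is the exit condition, not an invariant.
(C) s = A[i]: after the first iteration s = A[0] but i = 1, so s = A[i] compares s with the wrong element (and fails in general).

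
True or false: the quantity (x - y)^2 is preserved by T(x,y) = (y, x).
True

Substitute T(x,y) = (y, x) into the expression and compare with the original.

Original: (x - y)^2
After applying T: ((y) - (x))^2 = x^2 - 2xy + y^2

This is identical to the original (x - y)^2, so the expression is invariant.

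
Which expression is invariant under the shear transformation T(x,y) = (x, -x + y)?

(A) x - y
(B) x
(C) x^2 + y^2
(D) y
B

Under the shear T(x,y) = (x, -x + y):
Substitute the transformed coordinates into each option and compare with the original:
(A) x - y  ->  (x) - (-x + y) = 2x - y   [differs from x - y: not invariant]
(B) x  ->  (x) = x   [equals x: invariant]
(C) x^2 + y^2  ->  (x)^2 + (-x + y)^2 = 2x^2 - 2xy + y^2   [differs from x^2 + y^2: not invariant]
(D) y  ->  (-x + y) = -x + y   [differs from y: not invariant]

Only option (B), x, is unchanged by the transformation.
A vertical shear moves points parallel to the y-axis, so the x-coordinate (and any function of x alone) is unchanged.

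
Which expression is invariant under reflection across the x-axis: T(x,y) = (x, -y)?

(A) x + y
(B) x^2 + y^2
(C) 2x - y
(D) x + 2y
B

The map is reflection across the x-axis: T(x,y) = (x, -y).
Substitute the transformed coordinates into each option and compare with the original:
(A) x + y  ->  (x) + (-y) = x - y   [differs from x + y: not invariant]
(B) x^2 + y^2  ->  (x)^2 + (-y)^2 = x^2 + y^2   [equals x^2 + y^2: invariant]
(C) 2x - y  ->  2(x) - (-y) = 2x + y   [differs from 2x - y: not invariant]
(D) x + 2y  ->  (x) + 2(-y) = x - 2y   [differs from x + 2y: not invariant]

Only option (B), x^2 + y^2, is unchanged by the transformation.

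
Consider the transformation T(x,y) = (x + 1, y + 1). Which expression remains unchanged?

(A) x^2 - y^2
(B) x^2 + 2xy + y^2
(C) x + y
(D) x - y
D

An expression E(x,y) is invariant under T if E(T(x,y)) = E(x,y). Here T(x,y) = (x + 1, y + 1).
Substitute the transformed coordinates into each option and compare with the original:
(A) x^2 - y^2  ->  (x + 1)^2 - (y + 1)^2 = x^2 + 2x - y^2 - 2y   [differs from x^2 - y^2: not invariant]
(B) x^2 + 2xy + y^2  ->  (x + 1)^2 + 2(x + 1)(y + 1) + (y + 1)^2 = x^2 + 2xy + 4x + y^2 + 4y + 4   [differs from x^2 + 2xy + y^2: not invariant]
(C) x + y  ->  (x + 1) + (y + 1) = x + y + 2   [differs from x + y: not invariant]
(D) x - y  ->  (x + 1) - (y + 1) = x - y   [equals x - y: invariant]

Only option (D), x - y, is unchanged by the transformation.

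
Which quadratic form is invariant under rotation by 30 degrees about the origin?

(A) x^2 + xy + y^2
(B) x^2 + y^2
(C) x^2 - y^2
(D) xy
B

Rotation by 30 degrees sends (x, y) to (sqrt(3)x/2 - y/2, x/2 + sqrt(3)y/2).
Substitute the transformed coordinates into each option and compare with the original:
(A) x^2 + xy + y^2  ->  (sqrt(3)x/2 - y/2)^2 + (sqrt(3)x/2 - y/2)(x/2 + sqrt(3)y/2) + (x/2 + sqrt(3)y/2)^2 = sqrt(3)x^2/4 + x^2 + xy/2 - sqrt(3)y^2/4 + y^2   [differs from x^2 + xy + y^2: not invariant]
(B) x^2 + y^2  ->  (sqrt(3)x/2 - y/2)^2 + (x/2 + sqrt(3)y/2)^2 = x^2 + y^2   [equals x^2 + y^2: invariant]
(C) x^2 - y^2  ->  (sqrt(3)x/2 - y/2)^2 - (x/2 + sqrt(3)y/2)^2 = x^2/2 - sqrt(3)xy - y^2/2   [differs from x^2 - y^2: not invariant]
(D) xy  ->  (sqrt(3)x/2 - y/2)(x/2 + sqrt(3)y/2) = sqrt(3)x^2/4 + xy/2 - sqrt(3)y^2/4   [differs from xy: not invariant]

Only option (B), x^2 + y^2, is unchanged by the transformation.
x^2 + y^2 is the squared distance from the origin, which rotations preserve.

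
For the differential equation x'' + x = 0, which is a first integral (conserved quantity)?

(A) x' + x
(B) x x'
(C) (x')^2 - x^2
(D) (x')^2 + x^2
D

A first integral I satisfies dI/dt = 0 along every solution. Differentiate each option and use the equation of motion:
(A) d/dt[x' + x] = x'' + x' = -x + x', not identically 0
(B) d/dt[x x'] = (x')^2 + x x'' = (x')^2 - x^2, not identically 0
(C) d/dt[(x')^2 - x^2] = 2x'x'' - 2x x' = -4x x', not identically 0
(D) d/dt[(x')^2 + x^2] = 2x'x'' + 2x x' = 2x'(-x) + 2x x' = 0

Only (D) has zero time-derivative. So the energy-like quantity (x')^2 + x^2 is the first integral.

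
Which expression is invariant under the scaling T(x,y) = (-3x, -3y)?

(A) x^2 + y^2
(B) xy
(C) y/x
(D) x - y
C

Under the uniform scaling T(x,y) = (-3x, -3y):
Substitute the transformed coordinates into each option and compare with the original:
(A) x^2 + y^2  ->  (-3x)^2 + (-3y)^2 = 9x^2 + 9y^2   [differs from x^2 + y^2: not invariant]
(B) xy  ->  (-3x)(-3y) = 9xy   [differs from xy: not invariant]
(C) y/x  ->  (-3y)/(-3x) = y/x   [equals y/x: invariant]
(D) x - y  ->  (-3x) - (-3y) = -3x + 3y   [differs from x - y: not invariant]

Only option (C), y/x, is unchanged by the transformation.
The common factor -3 cancels in a ratio of coordinates, while sums, products and sums of squares pick up factors of -3 or 9.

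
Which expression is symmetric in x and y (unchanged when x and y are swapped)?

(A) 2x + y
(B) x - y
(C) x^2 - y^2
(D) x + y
D

A symmetric expression is unchanged when the variables are permuted; here the transformation to test is the swap (x, y) -> (y, x).
Substitute the transformed coordinates into each option and compare with the original:
(A) 2x + y  ->  2(y) + (x) = x + 2y   [differs from 2x + y: not invariant]
(B) x - y  ->  (y) - (x) = -x + y   [differs from x - y: not invariant]
(C) x^2 - y^2  ->  (y)^2 - (x)^2 = -x^2 + y^2   [differs from x^2 - y^2: not invariant]
(D) x + y  ->  (y) + (x) = x + y   [equals x + y: invariant]

Only option (D), x + y, is unchanged by the transformation.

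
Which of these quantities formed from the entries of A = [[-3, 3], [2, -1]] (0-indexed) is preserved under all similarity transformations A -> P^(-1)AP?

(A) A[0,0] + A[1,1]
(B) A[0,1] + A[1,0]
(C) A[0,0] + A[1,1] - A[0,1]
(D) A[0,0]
A

A[0,0] + A[1,1] is the trace of A. By the cyclic property of the trace, tr(P^(-1)AP) = tr(APP^(-1)) = tr(A), so it is the same for every matrix similar to A.

The other combinations are not similarity invariants. For example, take P = [[1, 2], [0, 1]] (det P = 1), so P^(-1) = [[1, -2], [0, 1]] and
B = P^(-1)AP = [[-7, -9], [2, 3]].
Evaluating each option on A and on B:
(A) A[0,0] + A[1,1]: -4 for A, -4 for B -> unchanged
(B) A[0,1] + A[1,0]: 5 for A, -7 for B -> changes
(C) A[0,0] + A[1,1] - A[0,1]: -7 for A, 5 for B -> changes
(D) A[0,0]: -3 for A, -7 for B -> changes

Only (A) A[0,0] + A[1,1] = -4 survives (and it does so for every P, not just this one), so it is the invariant.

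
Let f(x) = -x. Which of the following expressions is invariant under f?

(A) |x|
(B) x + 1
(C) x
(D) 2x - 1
A

For f(x) = -x:
Applying f replaces x by -x. Since |-x| = |x|, the absolute value is unchanged by f, whereas x -> -x, 2x - 1 -> -2x - 1 and x + 1 -> -x + 1 all change.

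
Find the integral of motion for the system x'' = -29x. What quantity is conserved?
E = (x')^2 + 29x^2

Multiply the equation by x':
x' * x'' = -29x * x'
The left side is d/dt[(x')^2/2] and the right side is d/dt[-29x^2/2], so
d/dt[(x')^2/2 + 29x^2/2] = 0, i.e. (x')^2/2 + 29x^2/2 = constant.
Multiplying by 2, the integral of motion is E = (x')^2 + 29x^2.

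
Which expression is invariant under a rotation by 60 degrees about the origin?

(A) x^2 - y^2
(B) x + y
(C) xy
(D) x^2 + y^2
D

A rotation by 60 degrees sends (x, y) to (x/2 - sqrt(3)y/2, sqrt(3)x/2 + y/2).
Substitute the transformed coordinates into each option and compare with the original:
(A) x^2 - y^2  ->  (x/2 - sqrt(3)y/2)^2 - (sqrt(3)x/2 + y/2)^2 = -x^2/2 - sqrt(3)xy + y^2/2   [differs from x^2 - y^2: not invariant]
(B) x + y  ->  (x/2 - sqrt(3)y/2) + (sqrt(3)x/2 + y/2) = x/2 + sqrt(3)x/2 - sqrt(3)y/2 + y/2   [differs from x + y: not invariant]
(C) xy  ->  (x/2 - sqrt(3)y/2)(sqrt(3)x/2 + y/2) = sqrt(3)x^2/4 - xy/2 - sqrt(3)y^2/4   [differs from xy: not invariant]
(D) x^2 + y^2  ->  (x/2 - sqrt(3)y/2)^2 + (sqrt(3)x/2 + y/2)^2 = x^2 + y^2   [equals x^2 + y^2: invariant]

Only option (D), x^2 + y^2, is unchanged by the transformation.
Geometrically, x^2 + y^2 is the squared distance from the origin, which every rotation about the origin preserves.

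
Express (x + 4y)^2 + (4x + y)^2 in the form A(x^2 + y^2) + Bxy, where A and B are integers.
17(x^2 + y^2) + 16xy

Expanding: (x + 4y)^2 = x^2 + 8xy + 16y^2
(4x + y)^2 = 16x^2 + 8xy + y^2
Sum = (1+16)(x^2+y^2) + 16xy = 17(x^2 + y^2) + 16xy
This is symmetric in x and y.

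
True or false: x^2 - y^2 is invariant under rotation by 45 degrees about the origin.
False

Applying rotation by 45 degrees: x' = x*cos(45 degrees) - y*sin(45 degrees) = sqrt(2)x/2 - sqrt(2)y/2, y' = x*sin(45 degrees) + y*cos(45 degrees) = sqrt(2)x/2 + sqrt(2)y/2

Substituting into x^2 - y^2:
(sqrt(2)x/2 - sqrt(2)y/2)^2 - (sqrt(2)x/2 + sqrt(2)y/2)^2
= -2xy

This differs from the original expression x^2 - y^2, so it is NOT invariant.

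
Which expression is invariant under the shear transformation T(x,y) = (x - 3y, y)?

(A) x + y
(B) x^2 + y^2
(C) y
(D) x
C

Under the shear T(x,y) = (x - 3y, y):
Substitute the transformed coordinates into each option and compare with the original:
(A) x + y  ->  (x - 3y) + (y) = x - 2y   [differs from x + y: not invariant]
(B) x^2 + y^2  ->  (x - 3y)^2 + (y)^2 = x^2 - 6xy + 10y^2   [differs from x^2 + y^2: not invariant]
(C) y  ->  (y) = y   [equals y: invariant]
(D) x  ->  (x - 3y) = x - 3y   [differs from x: not invariant]

Only option (C), y, is unchanged by the transformation.
A horizontal shear moves points parallel to the x-axis, so the y-coordinate (and any function of y alone) is unchanged.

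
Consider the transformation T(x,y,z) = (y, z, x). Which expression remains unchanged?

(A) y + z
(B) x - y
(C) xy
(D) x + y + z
D

Apply T(x,y,z) = (y, z, x) to each option, i.e. replace (x, y, z) by the transformed coordinates.
Substitute the transformed coordinates into each option and compare with the original:
(A) y + z  ->  (z) + (x) = x + z   [differs from y + z: not invariant]
(B) x - y  ->  (y) - (z) = y - z   [differs from x - y: not invariant]
(C) xy  ->  (y)(z) = yz   [differs from xy: not invariant]
(D) x + y + z  ->  (y) + (z) + (x) = x + y + z   [equals x + y + z: invariant]

Only option (D), x + y + z, is unchanged by the transformation.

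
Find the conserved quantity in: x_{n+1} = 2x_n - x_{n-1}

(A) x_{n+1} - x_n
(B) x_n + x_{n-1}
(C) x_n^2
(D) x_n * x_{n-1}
A

For the recurrence x_{n+1} = 2x_n - x_{n-1}:

If x_{n+1} = 2x_n - x_{n-1}, then:
x_{n+1} - x_n = x_n - x_{n-1}
The first difference is constant throughout the sequence.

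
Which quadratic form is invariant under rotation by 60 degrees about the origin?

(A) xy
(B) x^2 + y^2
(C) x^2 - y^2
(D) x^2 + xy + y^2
B

Rotation by 60 degrees sends (x, y) to (x/2 - sqrt(3)y/2, sqrt(3)x/2 + y/2).
Substitute the transformed coordinates into each option and compare with the original:
(A) xy  ->  (x/2 - sqrt(3)y/2)(sqrt(3)x/2 + y/2) = sqrt(3)x^2/4 - xy/2 - sqrt(3)y^2/4   [differs from xy: not invariant]
(B) x^2 + y^2  ->  (x/2 - sqrt(3)y/2)^2 + (sqrt(3)x/2 + y/2)^2 = x^2 + y^2   [equals x^2 + y^2: invariant]
(C) x^2 - y^2  ->  (x/2 - sqrt(3)y/2)^2 - (sqrt(3)x/2 + y/2)^2 = -x^2/2 - sqrt(3)xy + y^2/2   [differs from x^2 - y^2: not invariant]
(D) x^2 + xy + y^2  ->  (x/2 - sqrt(3)y/2)^2 + (x/2 - sqrt(3)y/2)(sqrt(3)x/2 + y/2) + (sqrt(3)x/2 + y/2)^2 = sqrt(3)x^2/4 + x^2 - xy/2 - sqrt(3)y^2/4 + y^2   [differs from x^2 + xy + y^2: not invariant]

Only option (B), x^2 + y^2, is unchanged by the transformation.
x^2 + y^2 is the squared distance from the origin, which rotations preserve.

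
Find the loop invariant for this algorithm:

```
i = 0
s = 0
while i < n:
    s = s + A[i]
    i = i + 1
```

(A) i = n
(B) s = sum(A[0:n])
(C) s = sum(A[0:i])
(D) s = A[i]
C

A loop invariant must hold before the first iteration and be re-established by every execution of the body.

(C) s = sum(A[0:i]): Initially i = 0 and s = 0 = sum of the empty slice A[0:0]. If s = sum(A[0:i]) holds at the top of an iteration, the body sets s to sum(A[0:i]) + A[i] = sum(A[0:i+1]) and then i to i+1, so s = sum(A[0:i]) holds again. At exit i = n, giving s = sum(A[0:n]).

The other options fail:
(A) i = n: false initially (i = 0); it is the exit condition, not an invariant.
(B) s = sum(A[0:n]): false before the loop (s = 0, not the full sum) -- it only becomes true at exit.
(D) s = A[i]: after the first iteration s = A[0] but i = 1, so s = A[i] compares s with the wrong element (and fails in general).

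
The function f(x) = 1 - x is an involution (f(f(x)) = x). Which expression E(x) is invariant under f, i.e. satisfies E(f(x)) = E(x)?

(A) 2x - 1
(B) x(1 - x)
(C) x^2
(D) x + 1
B

Replace x by f(x) = 1 - x in each option and simplify. As a quick numerical cross-check, also compare E(4) with E(f(4)) = E(-3).

(A) 2x - 1  ->  2(1 - x) - 1 = 1 - 2x; check: E(4) = 7 but E(-3) = -7.   [not invariant]
(B) x(1 - x)  ->  (1 - x)(1 - (1 - x)), which simplifies back to x(1 - x); check: E(4) = -12, E(-3) = -12.   [invariant]
(C) x^2  ->  (1 - x)^2 = (x - 1)^2; check: E(4) = 16 but E(-3) = 9.   [not invariant]
(D) x + 1  ->  (1 - x) + 1 = 2 - x; check: E(4) = 5 but E(-3) = -2.   [not invariant]

Only (B) is unchanged. E is symmetric under swapping x with f(x) = 1 - x, which is exactly what an involution does.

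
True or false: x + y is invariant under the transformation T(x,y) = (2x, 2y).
False

Substitute T(x,y) = (2x, 2y) into the expression and compare with the original.

Original: x + y
After applying T: (2x) + (2y) = 2x + 2y

This differs from the original x + y (difference: x + y), so the expression is NOT invariant.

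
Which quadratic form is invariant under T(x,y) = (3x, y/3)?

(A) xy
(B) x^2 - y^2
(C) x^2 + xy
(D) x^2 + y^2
A

T multiplies x by 3 and divides y by 3.
Substitute the transformed coordinates into each option and compare with the original:
(A) xy  ->  (3x)(y/3) = xy   [equals xy: invariant]
(B) x^2 - y^2  ->  (3x)^2 - (y/3)^2 = 9x^2 - y^2/9   [differs from x^2 - y^2: not invariant]
(C) x^2 + xy  ->  (3x)^2 + (3x)(y/3) = 9x^2 + xy   [differs from x^2 + xy: not invariant]
(D) x^2 + y^2  ->  (3x)^2 + (y/3)^2 = 9x^2 + y^2/9   [differs from x^2 + y^2: not invariant]

Only option (A), xy, is unchanged by the transformation.
The factors 3 and 1/3 cancel only in the pure product xy.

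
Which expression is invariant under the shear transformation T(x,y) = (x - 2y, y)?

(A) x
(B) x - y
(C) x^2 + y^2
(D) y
D

Under the shear T(x,y) = (x - 2y, y):
Substitute the transformed coordinates into each option and compare with the original:
(A) x  ->  (x - 2y) = x - 2y   [differs from x: not invariant]
(B) x - y  ->  (x - 2y) - (y) = x - 3y   [differs from x - y: not invariant]
(C) x^2 + y^2  ->  (x - 2y)^2 + (y)^2 = x^2 - 4xy + 5y^2   [differs from x^2 + y^2: not invariant]
(D) y  ->  (y) = y   [equals y: invariant]

Only option (D), y, is unchanged by the transformation.
A horizontal shear moves points parallel to the x-axis, so the y-coordinate (and any function of y alone) is unchanged.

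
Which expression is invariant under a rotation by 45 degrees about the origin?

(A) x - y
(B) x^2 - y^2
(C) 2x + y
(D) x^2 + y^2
D

A rotation by 45 degrees sends (x, y) to (sqrt(2)x/2 - sqrt(2)y/2, sqrt(2)x/2 + sqrt(2)y/2).
Substitute the transformed coordinates into each option and compare with the original:
(A) x - y  ->  (sqrt(2)x/2 - sqrt(2)y/2) - (sqrt(2)x/2 + sqrt(2)y/2) = -sqrt(2)y   [differs from x - y: not invariant]
(B) x^2 - y^2  ->  (sqrt(2)x/2 - sqrt(2)y/2)^2 - (sqrt(2)x/2 + sqrt(2)y/2)^2 = -2xy   [differs from x^2 - y^2: not invariant]
(C) 2x + y  ->  2(sqrt(2)x/2 - sqrt(2)y/2) + (sqrt(2)x/2 + sqrt(2)y/2) = 3sqrt(2)x/2 - sqrt(2)y/2   [differs from 2x + y: not invariant]
(D) x^2 + y^2  ->  (sqrt(2)x/2 - sqrt(2)y/2)^2 + (sqrt(2)x/2 + sqrt(2)y/2)^2 = x^2 + y^2   [equals x^2 + y^2: invariant]

Only option (D), x^2 + y^2, is unchanged by the transformation.
Geometrically, x^2 + y^2 is the squared distance from the origin, which every rotation about the origin preserves.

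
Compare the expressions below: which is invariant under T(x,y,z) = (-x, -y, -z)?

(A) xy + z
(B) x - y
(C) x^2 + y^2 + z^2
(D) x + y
C

Apply T(x,y,z) = (-x, -y, -z) to each option, i.e. replace (x, y, z) by the transformed coordinates.
Substitute the transformed coordinates into each option and compare with the original:
(A) xy + z  ->  (-x)(-y) + (-z) = xy - z   [differs from xy + z: not invariant]
(B) x - y  ->  (-x) - (-y) = -x + y   [differs from x - y: not invariant]
(C) x^2 + y^2 + z^2  ->  (-x)^2 + (-y)^2 + (-z)^2 = x^2 + y^2 + z^2   [equals x^2 + y^2 + z^2: invariant]
(D) x + y  ->  (-x) + (-y) = -x - y   [differs from x + y: not invariant]

Only option (C), x^2 + y^2 + z^2, is unchanged by the transformation.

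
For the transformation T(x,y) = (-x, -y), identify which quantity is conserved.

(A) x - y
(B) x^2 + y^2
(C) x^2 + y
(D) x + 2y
B

An expression E(x,y) is invariant under T if E(T(x,y)) = E(x,y). Here T(x,y) = (-x, -y).
Substitute the transformed coordinates into each option and compare with the original:
(A) x - y  ->  (-x) - (-y) = -x + y   [differs from x - y: not invariant]
(B) x^2 + y^2  ->  (-x)^2 + (-y)^2 = x^2 + y^2   [equals x^2 + y^2: invariant]
(C) x^2 + y  ->  (-x)^2 + (-y) = x^2 - y   [differs from x^2 + y: not invariant]
(D) x + 2y  ->  (-x) + 2(-y) = -x - 2y   [differs from x + 2y: not invariant]

Only option (B), x^2 + y^2, is unchanged by the transformation.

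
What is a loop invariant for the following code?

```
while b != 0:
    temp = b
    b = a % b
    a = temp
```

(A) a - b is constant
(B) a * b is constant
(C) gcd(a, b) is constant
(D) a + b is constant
C

A loop invariant must hold before the first iteration and be re-established by every execution of the body.

(C) gcd(a, b) is constant: One iteration replaces (a, b) by (b, a mod b). Since a mod b = a - q*b for an integer q, any common divisor of a and b divides b and a mod b, and conversely; hence gcd(b, a mod b) = gcd(a, b). For instance (19, 7) -> (7, 5) keeps gcd = 1. At exit b = 0 and a = gcd of the original inputs.

The other options fail:
(A) a - b is constant: e.g. (a, b) = (19, 7) -> (7, 5): the difference goes from 12 to 2.
(B) a * b is constant: e.g. (a, b) = (19, 7) -> (7, 5): the product goes from 133 to 35.
(D) a + b is constant: e.g. (a, b) = (19, 7) -> (7, 5): the sum goes from 26 to 12.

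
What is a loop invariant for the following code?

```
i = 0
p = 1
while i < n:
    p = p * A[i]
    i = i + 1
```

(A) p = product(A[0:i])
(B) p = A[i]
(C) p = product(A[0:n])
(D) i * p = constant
A

A loop invariant must hold before the first iteration and be re-established by every execution of the body.

(A) p = product(A[0:i]): Initially i = 0 and p = 1 = product of the empty slice A[0:0]. If p = product(A[0:i]) holds at the top of an iteration, the body sets p to product(A[0:i]) * A[i] = product(A[0:i+1]) and then i to i+1, so the property is restored. At exit i = n, giving p = product(A[0:n]).

The other options fail:
(B) p = A[i]: after the first iteration p = A[0] but i = 1; in general p is a product of several elements, not a single one.
(C) p = product(A[0:n]): false before the loop (p = 1, not the full product) -- it only becomes true at exit.
(D) i * p = constant: initially i * p = 0, but after one iteration it is 1 * A[0], which is nonzero in general.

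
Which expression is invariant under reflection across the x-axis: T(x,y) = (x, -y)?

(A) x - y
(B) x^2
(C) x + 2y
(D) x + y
B

The map is reflection across the x-axis: T(x,y) = (x, -y).
Substitute the transformed coordinates into each option and compare with the original:
(A) x - y  ->  (x) - (-y) = x + y   [differs from x - y: not invariant]
(B) x^2  ->  (x)^2 = x^2   [equals x^2: invariant]
(C) x + 2y  ->  (x) + 2(-y) = x - 2y   [differs from x + 2y: not invariant]
(D) x + y  ->  (x) + (-y) = x - y   [differs from x + y: not invariant]

Only option (B), x^2, is unchanged by the transformation.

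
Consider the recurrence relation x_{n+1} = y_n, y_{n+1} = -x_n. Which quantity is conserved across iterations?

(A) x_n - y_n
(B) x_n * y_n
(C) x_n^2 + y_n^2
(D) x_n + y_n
C

For the recurrence x_{n+1} = y_n, y_{n+1} = -x_n:

x_{n+1}^2 + y_{n+1}^2 = y_n^2 + (-x_n)^2 = x_n^2 + y_n^2
The sum of squares is conserved (like energy in a harmonic oscillator).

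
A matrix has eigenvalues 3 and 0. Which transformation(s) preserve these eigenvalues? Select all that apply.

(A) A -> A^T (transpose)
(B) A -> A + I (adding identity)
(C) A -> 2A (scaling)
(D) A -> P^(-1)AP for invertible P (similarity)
A and D

Eigenvalues are preserved by:
1. Similarity transformations: A -> P^(-1)AP (same characteristic polynomial)
2. Transpose: A^T has the same eigenvalues as A

Eigenvalues are NOT preserved by:
- Adding identity: eigenvalues become 3+1, 0+1
- Scaling: eigenvalues become 6, 0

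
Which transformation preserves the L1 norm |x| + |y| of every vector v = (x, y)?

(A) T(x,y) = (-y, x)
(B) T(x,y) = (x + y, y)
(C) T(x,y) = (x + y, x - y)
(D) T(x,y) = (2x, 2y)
A

A transformation preserves a norm if ||T(v)|| = ||v|| for every v; a single vector where the norm changes rules an option out.

(A) T(x,y) = (-y, x): preserves the norm -- it only permutes the coordinates and/or flips signs, which leaves |x| + |y| unchanged.
(B) T(x,y) = (x + y, y): v = (0, 1) has norm |0| + |1| = 1, but T(v) = (1, 1) has norm 2 -- not preserved.
(C) T(x,y) = (x + y, x - y): v = (1, 0) has norm |1| + |0| = 1, but T(v) = (1, 1) has norm 2 -- not preserved.
(D) T(x,y) = (2x, 2y): v = (1, 0) has norm |1| + |0| = 1, but T(v) = (2, 0) has norm 2 -- not preserved.

Therefore the answer is (A).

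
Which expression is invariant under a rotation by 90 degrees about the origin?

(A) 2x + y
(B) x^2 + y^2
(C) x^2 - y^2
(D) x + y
B

A rotation by 90 degrees sends (x, y) to (-y, x).
Substitute the transformed coordinates into each option and compare with the original:
(A) 2x + y  ->  2(-y) + (x) = x - 2y   [differs from 2x + y: not invariant]
(B) x^2 + y^2  ->  (-y)^2 + (x)^2 = x^2 + y^2   [equals x^2 + y^2: invariant]
(C) x^2 - y^2  ->  (-y)^2 - (x)^2 = -x^2 + y^2   [differs from x^2 - y^2: not invariant]
(D) x + y  ->  (-y) + (x) = x - y   [differs from x + y: not invariant]

Only option (B), x^2 + y^2, is unchanged by the transformation.
Geometrically, x^2 + y^2 is the squared distance from the origin, which every rotation about the origin preserves.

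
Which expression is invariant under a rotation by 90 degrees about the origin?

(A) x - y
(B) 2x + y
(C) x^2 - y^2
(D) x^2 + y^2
D

A rotation by 90 degrees sends (x, y) to (-y, x).
Substitute the transformed coordinates into each option and compare with the original:
(A) x - y  ->  (-y) - (x) = -x - y   [differs from x - y: not invariant]
(B) 2x + y  ->  2(-y) + (x) = x - 2y   [differs from 2x + y: not invariant]
(C) x^2 - y^2  ->  (-y)^2 - (x)^2 = -x^2 + y^2   [differs from x^2 - y^2: not invariant]
(D) x^2 + y^2  ->  (-y)^2 + (x)^2 = x^2 + y^2   [equals x^2 + y^2: invariant]

Only option (D), x^2 + y^2, is unchanged by the transformation.
Geometrically, x^2 + y^2 is the squared distance from the origin, which every rotation about the origin preserves.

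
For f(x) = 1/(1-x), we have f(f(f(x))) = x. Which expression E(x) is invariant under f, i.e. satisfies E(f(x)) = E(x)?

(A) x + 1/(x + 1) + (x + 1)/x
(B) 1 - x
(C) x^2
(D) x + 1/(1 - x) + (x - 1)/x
D

Replace x by f(x) = 1/(1 - x) in each option and simplify. As a quick numerical cross-check, also compare E(5) with E(f(5)) = E(-1/4).

(A) x + 1/(x + 1) + (x + 1)/x  ->  (1/(1 - x)) + 1/((1/(1 - x)) + 1) + ((1/(1 - x)) + 1)/(1/(1 - x)) = (-x^3 + 6x^2 - 11x + 7)/(x^2 - 3x + 2); check: E(5) = 191/30 but E(-1/4) = -23/12.   [not invariant]
(B) 1 - x  ->  1 - (1/(1 - x)) = x/(x - 1); check: E(5) = -4 but E(-1/4) = 5/4.   [not invariant]
(C) x^2  ->  (1/(1 - x))^2 = (x - 1)^(-2); check: E(5) = 25 but E(-1/4) = 1/16.   [not invariant]
(D) x + 1/(1 - x) + (x - 1)/x  ->  (1/(1 - x)) + 1/(1 - (1/(1 - x))) + ((1/(1 - x)) - 1)/(1/(1 - x)), which simplifies back to x + 1/(1 - x) + (x - 1)/x; check: E(5) = 111/20, E(-1/4) = 111/20.   [invariant]

Only (D) is unchanged. Indeed f(f(x)) = 1/(1 - 1/(1-x)) = (1-x)/(-x) = (x-1)/x, so E(x) = x + f(x) + f(f(x)) is the sum over the whole 3-cycle; applying f just permutes the three terms cyclically (x -> f(x) -> f(f(x)) -> x), leaving the sum unchanged.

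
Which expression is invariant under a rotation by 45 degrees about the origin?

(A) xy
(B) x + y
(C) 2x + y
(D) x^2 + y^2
D

A rotation by 45 degrees sends (x, y) to (sqrt(2)x/2 - sqrt(2)y/2, sqrt(2)x/2 + sqrt(2)y/2).
Substitute the transformed coordinates into each option and compare with the original:
(A) xy  ->  (sqrt(2)x/2 - sqrt(2)y/2)(sqrt(2)x/2 + sqrt(2)y/2) = x^2/2 - y^2/2   [differs from xy: not invariant]
(B) x + y  ->  (sqrt(2)x/2 - sqrt(2)y/2) + (sqrt(2)x/2 + sqrt(2)y/2) = sqrt(2)x   [differs from x + y: not invariant]
(C) 2x + y  ->  2(sqrt(2)x/2 - sqrt(2)y/2) + (sqrt(2)x/2 + sqrt(2)y/2) = 3sqrt(2)x/2 - sqrt(2)y/2   [differs from 2x + y: not invariant]
(D) x^2 + y^2  ->  (sqrt(2)x/2 - sqrt(2)y/2)^2 + (sqrt(2)x/2 + sqrt(2)y/2)^2 = x^2 + y^2   [equals x^2 + y^2: invariant]

Only option (D), x^2 + y^2, is unchanged by the transformation.
Geometrically, x^2 + y^2 is the squared distance from the origin, which every rotation about the origin preserves.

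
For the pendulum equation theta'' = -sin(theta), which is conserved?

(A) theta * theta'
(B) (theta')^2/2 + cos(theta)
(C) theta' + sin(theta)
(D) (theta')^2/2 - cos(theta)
D

A first integral I satisfies dI/dt = 0 along every solution. Differentiate each option and use the equation of motion:
(A) d/dt[theta * theta'] = (theta')^2 + theta theta'' = (theta')^2 - theta sin(theta), not identically 0
(B) d/dt[(theta')^2/2 + cos(theta)] = theta' theta'' - sin(theta) theta' = -2 theta' sin(theta), not identically 0
(C) d/dt[theta' + sin(theta)] = theta'' + cos(theta) theta' = -sin(theta) + theta' cos(theta), not identically 0
(D) d/dt[(theta')^2/2 - cos(theta)] = theta' theta'' + sin(theta) theta' = theta'(-sin(theta)) + theta' sin(theta) = 0

Only (D) has zero time-derivative. This is the total energy: kinetic (theta')^2/2 plus potential -cos(theta).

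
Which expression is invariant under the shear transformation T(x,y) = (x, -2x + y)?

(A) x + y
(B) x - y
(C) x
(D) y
C

Under the shear T(x,y) = (x, -2x + y):
Substitute the transformed coordinates into each option and compare with the original:
(A) x + y  ->  (x) + (-2x + y) = -x + y   [differs from x + y: not invariant]
(B) x - y  ->  (x) - (-2x + y) = 3x - y   [differs from x - y: not invariant]
(C) x  ->  (x) = x   [equals x: invariant]
(D) y  ->  (-2x + y) = -2x + y   [differs from y: not invariant]

Only option (C), x, is unchanged by the transformation.
A vertical shear moves points parallel to the y-axis, so the x-coordinate (and any function of x alone) is unchanged.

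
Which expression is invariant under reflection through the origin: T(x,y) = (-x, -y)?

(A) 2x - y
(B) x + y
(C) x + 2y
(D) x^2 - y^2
D

The map is reflection through the origin: T(x,y) = (-x, -y).
Substitute the transformed coordinates into each option and compare with the original:
(A) 2x - y  ->  2(-x) - (-y) = -2x + y   [differs from 2x - y: not invariant]
(B) x + y  ->  (-x) + (-y) = -x - y   [differs from x + y: not invariant]
(C) x + 2y  ->  (-x) + 2(-y) = -x - 2y   [differs from x + 2y: not invariant]
(D) x^2 - y^2  ->  (-x)^2 - (-y)^2 = x^2 - y^2   [equals x^2 - y^2: invariant]

Only option (D), x^2 - y^2, is unchanged by the transformation.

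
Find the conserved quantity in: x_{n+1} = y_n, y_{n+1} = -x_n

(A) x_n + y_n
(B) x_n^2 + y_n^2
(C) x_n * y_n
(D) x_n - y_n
B

For the recurrence x_{n+1} = y_n, y_{n+1} = -x_n:

x_{n+1}^2 + y_{n+1}^2 = y_n^2 + (-x_n)^2 = x_n^2 + y_n^2
The sum of squares is conserved (like energy in a harmonic oscillator).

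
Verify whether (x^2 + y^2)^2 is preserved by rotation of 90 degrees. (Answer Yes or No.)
Yes

Applying rotation by 90 degrees: x' = x*cos(90 degrees) - y*sin(90 degrees) = -y, y' = x*sin(90 degrees) + y*cos(90 degrees) = x

Substituting into (x^2 + y^2)^2:
((-y)^2 + (x)^2)^2
= x^4 + 2x^2y^2 + y^4 = (x^2 + y^2)^2

This equals the original expression (x^2 + y^2)^2, so it IS invariant.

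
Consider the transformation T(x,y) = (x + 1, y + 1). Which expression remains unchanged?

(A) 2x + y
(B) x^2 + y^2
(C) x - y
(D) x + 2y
C

An expression E(x,y) is invariant under T if E(T(x,y)) = E(x,y). Here T(x,y) = (x + 1, y + 1).
Substitute the transformed coordinates into each option and compare with the original:
(A) 2x + y  ->  2(x + 1) + (y + 1) = 2x + y + 3   [differs from 2x + y: not invariant]
(B) x^2 + y^2  ->  (x + 1)^2 + (y + 1)^2 = x^2 + 2x + y^2 + 2y + 2   [differs from x^2 + y^2: not invariant]
(C) x - y  ->  (x + 1) - (y + 1) = x - y   [equals x - y: invariant]
(D) x + 2y  ->  (x + 1) + 2(y + 1) = x + 2y + 3   [differs from x + 2y: not invariant]

Only option (C), x - y, is unchanged by the transformation.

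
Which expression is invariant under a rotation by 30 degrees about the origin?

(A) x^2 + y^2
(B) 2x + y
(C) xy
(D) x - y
A

A rotation by 30 degrees sends (x, y) to (sqrt(3)x/2 - y/2, x/2 + sqrt(3)y/2).
Substitute the transformed coordinates into each option and compare with the original:
(A) x^2 + y^2  ->  (sqrt(3)x/2 - y/2)^2 + (x/2 + sqrt(3)y/2)^2 = x^2 + y^2   [equals x^2 + y^2: invariant]
(B) 2x + y  ->  2(sqrt(3)x/2 - y/2) + (x/2 + sqrt(3)y/2) = x/2 + sqrt(3)x - y + sqrt(3)y/2   [differs from 2x + y: not invariant]
(C) xy  ->  (sqrt(3)x/2 - y/2)(x/2 + sqrt(3)y/2) = sqrt(3)x^2/4 + xy/2 - sqrt(3)y^2/4   [differs from xy: not invariant]
(D) x - y  ->  (sqrt(3)x/2 - y/2) - (x/2 + sqrt(3)y/2) = -x/2 + sqrt(3)x/2 - sqrt(3)y/2 - y/2   [differs from x - y: not invariant]

Only option (A), x^2 + y^2, is unchanged by the transformation.
Geometrically, x^2 + y^2 is the squared distance from the origin, which every rotation about the origin preserves.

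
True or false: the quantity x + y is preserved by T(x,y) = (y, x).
True

Substitute T(x,y) = (y, x) into the expression and compare with the original.

Original: x + y
After applying T: (y) + (x) = x + y

This is identical to the original x + y, so the expression is invariant.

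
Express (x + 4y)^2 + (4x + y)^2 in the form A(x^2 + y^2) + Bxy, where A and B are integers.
17(x^2 + y^2) + 16xy

Expanding: (x + 4y)^2 = x^2 + 8xy + 16y^2
(4x + y)^2 = 16x^2 + 8xy + y^2
Sum = (1+16)(x^2+y^2) + 16xy = 17(x^2 + y^2) + 16xy
This is symmetric in x and y.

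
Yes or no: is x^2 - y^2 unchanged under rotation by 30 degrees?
No

Applying rotation by 30 degrees: x' = x*cos(30 degrees) - y*sin(30 degrees) = sqrt(3)x/2 - y/2, y' = x*sin(30 degrees) + y*cos(30 degrees) = x/2 + sqrt(3)y/2

Substituting into x^2 - y^2:
(sqrt(3)x/2 - y/2)^2 - (x/2 + sqrt(3)y/2)^2
= x^2/2 - sqrt(3)xy - y^2/2

This differs from the original expression x^2 - y^2, so it is NOT invariant.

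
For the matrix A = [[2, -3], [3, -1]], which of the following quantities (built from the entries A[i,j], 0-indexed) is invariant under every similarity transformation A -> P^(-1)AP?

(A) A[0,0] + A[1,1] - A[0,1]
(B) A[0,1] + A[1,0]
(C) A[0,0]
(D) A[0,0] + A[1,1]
D

A[0,0] + A[1,1] is the trace of A. By the cyclic property of the trace, tr(P^(-1)AP) = tr(APP^(-1)) = tr(A), so it is the same for every matrix similar to A.

The other combinations are not similarity invariants. For example, take P = [[1, -1], [0, 1]] (det P = 1), so P^(-1) = [[1, 1], [0, 1]] and
B = P^(-1)AP = [[5, -9], [3, -4]].
Evaluating each option on A and on B:
(A) A[0,0] + A[1,1] - A[0,1]: 4 for A, 10 for B -> changes
(B) A[0,1] + A[1,0]: 0 for A, -6 for B -> changes
(C) A[0,0]: 2 for A, 5 for B -> changes
(D) A[0,0] + A[1,1]: 1 for A, 1 for B -> unchanged

Only (D) A[0,0] + A[1,1] = 1 survives (and it does so for every P, not just this one), so it is the invariant.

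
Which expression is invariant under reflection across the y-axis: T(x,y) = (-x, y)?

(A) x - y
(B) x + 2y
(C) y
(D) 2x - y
C

The map is reflection across the y-axis: T(x,y) = (-x, y).
Substitute the transformed coordinates into each option and compare with the original:
(A) x - y  ->  (-x) - (y) = -x - y   [differs from x - y: not invariant]
(B) x + 2y  ->  (-x) + 2(y) = -x + 2y   [differs from x + 2y: not invariant]
(C) y  ->  (y) = y   [equals y: invariant]
(D) 2x - y  ->  2(-x) - (y) = -2x - y   [differs from 2x - y: not invariant]

Only option (C), y, is unchanged by the transformation.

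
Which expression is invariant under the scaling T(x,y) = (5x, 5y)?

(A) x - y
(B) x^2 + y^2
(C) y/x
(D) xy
C

Under the uniform scaling T(x,y) = (5x, 5y):
Substitute the transformed coordinates into each option and compare with the original:
(A) x - y  ->  (5x) - (5y) = 5x - 5y   [differs from x - y: not invariant]
(B) x^2 + y^2  ->  (5x)^2 + (5y)^2 = 25x^2 + 25y^2   [differs from x^2 + y^2: not invariant]
(C) y/x  ->  (5y)/(5x) = y/x   [equals y/x: invariant]
(D) xy  ->  (5x)(5y) = 25xy   [differs from xy: not invariant]

Only option (C), y/x, is unchanged by the transformation.
The common factor 5 cancels in a ratio of coordinates, while sums, products and sums of squares pick up factors of 5 or 25.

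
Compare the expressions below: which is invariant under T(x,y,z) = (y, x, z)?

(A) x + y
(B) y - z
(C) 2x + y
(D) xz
A

Apply T(x,y,z) = (y, x, z) to each option, i.e. replace (x, y, z) by the transformed coordinates.
Substitute the transformed coordinates into each option and compare with the original:
(A) x + y  ->  (y) + (x) = x + y   [equals x + y: invariant]
(B) y - z  ->  (x) - (z) = x - z   [differs from y - z: not invariant]
(C) 2x + y  ->  2(y) + (x) = x + 2y   [differs from 2x + y: not invariant]
(D) xz  ->  (y)(z) = yz   [differs from xz: not invariant]

Only option (A), x + y, is unchanged by the transformation.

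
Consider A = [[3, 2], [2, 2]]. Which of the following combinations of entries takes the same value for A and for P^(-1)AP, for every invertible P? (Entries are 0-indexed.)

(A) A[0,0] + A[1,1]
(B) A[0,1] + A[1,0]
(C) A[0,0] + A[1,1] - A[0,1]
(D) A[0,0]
A

A[0,0] + A[1,1] is the trace of A. By the cyclic property of the trace, tr(P^(-1)AP) = tr(APP^(-1)) = tr(A), so it is the same for every matrix similar to A.

The other combinations are not similarity invariants. For example, take P = [[1, 2], [0, 1]] (det P = 1), so P^(-1) = [[1, -2], [0, 1]] and
B = P^(-1)AP = [[-1, -4], [2, 6]].
Evaluating each option on A and on B:
(A) A[0,0] + A[1,1]: 5 for A, 5 for B -> unchanged
(B) A[0,1] + A[1,0]: 4 for A, -2 for B -> changes
(C) A[0,0] + A[1,1] - A[0,1]: 3 for A, 9 for B -> changes
(D) A[0,0]: 3 for A, -1 for B -> changes

Only (A) A[0,0] + A[1,1] = 5 survives (and it does so for every P, not just this one), so it is the invariant.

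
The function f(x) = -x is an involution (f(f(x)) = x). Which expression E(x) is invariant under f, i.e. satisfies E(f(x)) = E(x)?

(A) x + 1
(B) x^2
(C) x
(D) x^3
B

Replace x by f(x) = -x in each option and simplify. As a quick numerical cross-check, also compare E(5) with E(f(5)) = E(-5).

(A) x + 1  ->  (-x) + 1 = 1 - x; check: E(5) = 6 but E(-5) = -4.   [not invariant]
(B) x^2  ->  (-x)^2, which simplifies back to x^2; check: E(5) = 25, E(-5) = 25.   [invariant]
(C) x  ->  (-x) = -x; check: E(5) = 5 but E(-5) = -5.   [not invariant]
(D) x^3  ->  (-x)^3 = -x^3; check: E(5) = 125 but E(-5) = -125.   [not invariant]

Only (B) is unchanged. E is symmetric under swapping x with f(x) = -x, which is exactly what an involution does.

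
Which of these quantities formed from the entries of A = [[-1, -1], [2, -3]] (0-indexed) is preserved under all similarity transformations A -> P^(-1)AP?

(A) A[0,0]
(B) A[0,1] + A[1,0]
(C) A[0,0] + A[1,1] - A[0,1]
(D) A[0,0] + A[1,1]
D

A[0,0] + A[1,1] is the trace of A. By the cyclic property of the trace, tr(P^(-1)AP) = tr(APP^(-1)) = tr(A), so it is the same for every matrix similar to A.

The other combinations are not similarity invariants. For example, take P = [[1, 1], [1, 2]] (det P = 1), so P^(-1) = [[2, -1], [-1, 1]] and
B = P^(-1)AP = [[-3, -2], [1, -1]].
Evaluating each option on A and on B:
(A) A[0,0]: -1 for A, -3 for B -> changes
(B) A[0,1] + A[1,0]: 1 for A, -1 for B -> changes
(C) A[0,0] + A[1,1] - A[0,1]: -3 for A, -2 for B -> changes
(D) A[0,0] + A[1,1]: -4 for A, -4 for B -> unchanged

Only (D) A[0,0] + A[1,1] = -4 survives (and it does so for every P, not just this one), so it is the invariant.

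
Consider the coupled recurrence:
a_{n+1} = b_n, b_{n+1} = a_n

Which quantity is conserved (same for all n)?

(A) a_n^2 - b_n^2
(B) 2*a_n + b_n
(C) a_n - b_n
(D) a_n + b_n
D

Replace a_n by a_{n+1} = b_n and b_n by b_{n+1} = a_n in each option and simplify:
(A) a_n^2 - b_n^2  ->  (b_n)^2 - (a_n)^2 = -a_n^2 + b_n^2   [not conserved]
(B) 2*a_n + b_n  ->  2*(b_n) + (a_n) = a_n + 2*b_n   [not conserved]
(C) a_n - b_n  ->  (b_n) - (a_n) = -a_n + b_n   [not conserved]
(D) a_n + b_n  ->  (b_n) + (a_n) = a_n + b_n   [conserved]

Only (D) a_n + b_n returns to itself after one step, so it is the conserved quantity.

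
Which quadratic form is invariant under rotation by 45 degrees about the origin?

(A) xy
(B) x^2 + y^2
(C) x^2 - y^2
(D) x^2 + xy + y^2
B

Rotation by 45 degrees sends (x, y) to (sqrt(2)x/2 - sqrt(2)y/2, sqrt(2)x/2 + sqrt(2)y/2).
Substitute the transformed coordinates into each option and compare with the original:
(A) xy  ->  (sqrt(2)x/2 - sqrt(2)y/2)(sqrt(2)x/2 + sqrt(2)y/2) = x^2/2 - y^2/2   [differs from xy: not invariant]
(B) x^2 + y^2  ->  (sqrt(2)x/2 - sqrt(2)y/2)^2 + (sqrt(2)x/2 + sqrt(2)y/2)^2 = x^2 + y^2   [equals x^2 + y^2: invariant]
(C) x^2 - y^2  ->  (sqrt(2)x/2 - sqrt(2)y/2)^2 - (sqrt(2)x/2 + sqrt(2)y/2)^2 = -2xy   [differs from x^2 - y^2: not invariant]
(D) x^2 + xy + y^2  ->  (sqrt(2)x/2 - sqrt(2)y/2)^2 + (sqrt(2)x/2 - sqrt(2)y/2)(sqrt(2)x/2 + sqrt(2)y/2) + (sqrt(2)x/2 + sqrt(2)y/2)^2 = 3x^2/2 + y^2/2   [differs from x^2 + xy + y^2: not invariant]

Only option (B), x^2 + y^2, is unchanged by the transformation.
x^2 + y^2 is the squared distance from the origin, which rotations preserve.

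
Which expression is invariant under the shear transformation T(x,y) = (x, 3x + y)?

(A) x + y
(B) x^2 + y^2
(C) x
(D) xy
C

Under the shear T(x,y) = (x, 3x + y):
Substitute the transformed coordinates into each option and compare with the original:
(A) x + y  ->  (x) + (3x + y) = 4x + y   [differs from x + y: not invariant]
(B) x^2 + y^2  ->  (x)^2 + (3x + y)^2 = 10x^2 + 6xy + y^2   [differs from x^2 + y^2: not invariant]
(C) x  ->  (x) = x   [equals x: invariant]
(D) xy  ->  (x)(3x + y) = 3x^2 + xy   [differs from xy: not invariant]

Only option (C), x, is unchanged by the transformation.
A vertical shear moves points parallel to the y-axis, so the x-coordinate (and any function of x alone) is unchanged.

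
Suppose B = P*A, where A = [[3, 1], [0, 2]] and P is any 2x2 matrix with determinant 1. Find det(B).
6

By the multiplicative property of determinants, det(B) = det(P*A) = det(P) * det(A) = det(A),
so the determinant is invariant under multiplication by any determinant-1 matrix; we just need det(A).

det(A) = (3)(2) - (1)(0) = 6 - 0 = 6

Therefore det(B) = 1 * 6 = 6.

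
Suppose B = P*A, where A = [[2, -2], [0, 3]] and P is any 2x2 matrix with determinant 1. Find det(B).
6

By the multiplicative property of determinants, det(B) = det(P*A) = det(P) * det(A) = det(A),
so the determinant is invariant under multiplication by any determinant-1 matrix; we just need det(A).

det(A) = (2)(3) - (-2)(0) = 6 - 0 = 6

Therefore det(B) = 1 * 6 = 6.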